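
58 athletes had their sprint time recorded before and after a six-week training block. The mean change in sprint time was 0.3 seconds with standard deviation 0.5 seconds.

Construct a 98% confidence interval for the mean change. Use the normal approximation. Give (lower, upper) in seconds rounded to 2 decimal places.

Paired design: SE = s_d/√n = 0.5/√58 = 0.0657.
z* = 2.326; margin of error = 2.326 × 0.0657 = 0.1528.
0.3 ± 0.1528 → (0.15, 0.45).

(0.15, 0.45)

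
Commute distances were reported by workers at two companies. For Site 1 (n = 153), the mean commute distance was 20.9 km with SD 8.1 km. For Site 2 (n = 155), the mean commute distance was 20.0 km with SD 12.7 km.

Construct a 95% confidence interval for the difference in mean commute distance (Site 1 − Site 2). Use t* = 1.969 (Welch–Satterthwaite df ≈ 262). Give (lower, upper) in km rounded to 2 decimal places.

(-1.49, 3.29)

Standard errors of each mean: 8.1/√153 = 0.6548 and 12.7/√155 = 1.0201.
SE(x̄₁ − x̄₂) = √(0.6548² + 1.0201²) = 1.2122 for independent samples with unequal variances.
With t* = 1.969, the margin is 1.969 × 1.2122 = 2.3868.
x̄₁ − x̄₂ = 20.9 − 20.0 = 0.9000; the interval is 0.9000 ± 2.3868 = (-1.49, 3.29).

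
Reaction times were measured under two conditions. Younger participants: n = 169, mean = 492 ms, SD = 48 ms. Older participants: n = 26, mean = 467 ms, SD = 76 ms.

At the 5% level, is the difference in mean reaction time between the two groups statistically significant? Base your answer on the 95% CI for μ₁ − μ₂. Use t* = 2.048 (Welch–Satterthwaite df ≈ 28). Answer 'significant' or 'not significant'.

not significant

Per-group SEs: s₁/√n₁ = 48/√169 = 3.6923, s₂/√n₂ = 76/√26 = 14.9048.
Unpooled SE of the difference: √(13.63307929 + 222.15306304) = 15.3553.
Margin of error = t* · SE = 2.048 × 15.3553 = 31.4477.
x̄₁ − x̄₂ = 492 − 467 = 25.0000.
CI: 25.0000 ± 31.4477 = (-6.4477, 56.4477).
The interval (-6.4477, 56.4477) contains 0, so the difference is not significant.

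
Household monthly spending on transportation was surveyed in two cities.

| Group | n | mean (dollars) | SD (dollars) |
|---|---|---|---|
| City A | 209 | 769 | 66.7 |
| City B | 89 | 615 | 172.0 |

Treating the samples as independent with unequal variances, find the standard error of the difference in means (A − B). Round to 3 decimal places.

18.807

Per-group SEs: s₁/√n₁ = 66.7/√209 = 4.6137, s₂/√n₂ = 172.0/√89 = 18.2320.
Unpooled SE of the difference: √(21.28622769 + 332.405824) = 18.8067.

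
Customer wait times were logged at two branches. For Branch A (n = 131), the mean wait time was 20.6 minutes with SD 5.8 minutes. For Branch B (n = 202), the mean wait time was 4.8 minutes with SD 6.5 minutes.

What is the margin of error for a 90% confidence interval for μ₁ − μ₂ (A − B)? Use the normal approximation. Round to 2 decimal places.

1.12

Standard errors of each mean: 5.8/√131 = 0.5067 and 6.5/√202 = 0.4573.
SE(x̄₁ − x̄₂) = √(0.5067² + 0.4573²) = 0.6825 for independent samples with unequal variances.
With z* = 1.645, the margin is 1.645 × 0.6825 = 1.1227.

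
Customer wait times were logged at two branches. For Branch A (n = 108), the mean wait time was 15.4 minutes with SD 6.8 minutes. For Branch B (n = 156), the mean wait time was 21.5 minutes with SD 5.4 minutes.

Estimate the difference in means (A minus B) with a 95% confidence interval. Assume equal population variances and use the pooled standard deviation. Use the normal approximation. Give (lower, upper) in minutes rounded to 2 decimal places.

(-7.57, -4.63)

s_p = √[((n₁−1)s₁² + (n₂−1)s₂²)/(n₁+n₂−2)] = √[(107·6.8² + 155·5.4²)/262] = 6.0113.
SE = 6.0113·√(1/108 + 1/156) = 0.7525.
With z* = 1.960, margin = 1.960 × 0.7525 = 1.4749.
x̄₁ − x̄₂ = 15.4 − 21.5 = -6.1000; interval -6.1000 ± 1.4749 = (-7.57, -4.63).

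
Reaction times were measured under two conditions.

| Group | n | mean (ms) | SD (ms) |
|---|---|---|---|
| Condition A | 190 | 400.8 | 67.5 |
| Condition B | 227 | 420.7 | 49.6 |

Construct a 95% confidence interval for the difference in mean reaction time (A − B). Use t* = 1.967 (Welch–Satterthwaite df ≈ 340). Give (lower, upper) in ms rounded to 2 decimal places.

Standard errors of each mean: 67.5/√190 = 4.8970 and 49.6/√227 = 3.2921.
SE(x̄₁ − x̄₂) = √(4.8970² + 3.2921²) = 5.9007 for independent samples with unequal variances.
With t* = 1.967, the margin is 1.967 × 5.9007 = 11.6067.
x̄₁ − x̄₂ = 400.8 − 420.7 = -19.9000; the interval is -19.9000 ± 11.6067 = (-31.51, -8.29).

(-31.51, -8.29)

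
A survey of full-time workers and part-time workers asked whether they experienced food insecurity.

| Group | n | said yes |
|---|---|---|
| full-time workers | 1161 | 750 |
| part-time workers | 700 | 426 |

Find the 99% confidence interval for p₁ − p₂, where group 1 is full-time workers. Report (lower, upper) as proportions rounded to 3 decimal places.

First, p̂₁ = 750/1161 = 0.6460; p̂₂ = 426/700 = 0.6086.
The two standard errors are √(0.6460×0.3540/1161) = 0.01403 and √(0.6086×0.3914/700) = 0.01845.
Because the samples are independent, SE_diff = √(0.01403² + 0.01845²) = 0.02318.
Using z* = 2.576 for 99%, ME = 2.576 × 0.02318 = 0.05971.
p̂₁ − p̂₂ = 0.0374; interval 0.0374 ± 0.05971 gives (-0.022, 0.097).

(-0.022, 0.097)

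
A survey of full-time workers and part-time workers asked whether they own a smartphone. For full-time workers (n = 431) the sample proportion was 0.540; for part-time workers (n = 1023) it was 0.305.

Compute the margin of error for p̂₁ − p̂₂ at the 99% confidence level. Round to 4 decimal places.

The two standard errors are √(0.5400×0.4600/431) = 0.02401 and √(0.3050×0.6950/1023) = 0.01439.
Because the samples are independent, SE_diff = √(0.02401² + 0.01439²) = 0.02799.
Using z* = 2.576 for 99%, ME = 2.576 × 0.02799 = 0.07210.

0.0721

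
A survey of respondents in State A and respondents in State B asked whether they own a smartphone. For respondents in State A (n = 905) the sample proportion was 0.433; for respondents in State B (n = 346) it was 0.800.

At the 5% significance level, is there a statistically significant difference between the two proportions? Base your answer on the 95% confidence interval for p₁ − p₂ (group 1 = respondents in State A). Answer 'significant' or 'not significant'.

SE₁ = √(p̂₁(1−p̂₁)/n₁) = √(0.4330·0.5670/905) = 0.01647; SE₂ = √(0.8000·0.2000/346) = 0.02150.
Independent samples: SE of the difference = √(SE₁² + SE₂²) = √(0.0002712609 + 0.00046225) = 0.02708.
z* for 95% confidence is 1.960, so the margin of error is 1.960 × 0.02708 = 0.05308.
Point estimate p̂₁ − p̂₂ = 0.4330 − 0.8000 = -0.3670.
-0.3670 ± 0.05308 → (-0.42008, -0.31392).
The interval (-0.42008, -0.31392) does not contain 0, so the difference is significant.

significant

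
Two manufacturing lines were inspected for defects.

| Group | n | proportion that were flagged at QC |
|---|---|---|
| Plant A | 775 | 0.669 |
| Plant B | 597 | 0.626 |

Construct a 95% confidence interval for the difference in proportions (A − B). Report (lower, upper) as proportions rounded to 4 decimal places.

Each SE is √(p̂(1−p̂)/n): √(0.6690·0.3310/775) = 0.01690 and √(0.6260·0.3740/597) = 0.01980.
SE(p̂₁ − p̂₂) = √(SE₁² + SE₂²) = √(0.00028561 + 0.00039204) = 0.02603, since the two samples are independent.
At 95% confidence z* = 1.960; margin = 1.960 × 0.02603 = 0.05102.
The difference is 0.6690 − 0.6260 = 0.0430, so the interval is 0.0430 ± 0.05102 = (-0.0080, 0.0940).

(-0.0080, 0.0940)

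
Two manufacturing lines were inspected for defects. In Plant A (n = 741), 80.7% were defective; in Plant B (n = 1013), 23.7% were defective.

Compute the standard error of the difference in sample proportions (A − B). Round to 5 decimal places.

0.01972

The two standard errors are √(0.8070×0.1930/741) = 0.01450 and √(0.2370×0.7630/1013) = 0.01336.
Because the samples are independent, SE_diff = √(0.01450² + 0.01336²) = 0.01972.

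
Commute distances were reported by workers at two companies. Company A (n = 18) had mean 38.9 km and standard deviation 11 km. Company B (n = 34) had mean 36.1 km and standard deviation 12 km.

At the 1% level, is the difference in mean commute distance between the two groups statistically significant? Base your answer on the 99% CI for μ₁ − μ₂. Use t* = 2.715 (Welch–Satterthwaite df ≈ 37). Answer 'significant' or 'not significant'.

not significant

Per-group SEs: s₁/√n₁ = 11/√18 = 2.5927, s₂/√n₂ = 12/√34 = 2.0580.
Unpooled SE of the difference: √(6.72209329 + 4.235364) = 3.3102.
Margin of error = t* · SE = 2.715 × 3.3102 = 8.9872.
x̄₁ − x̄₂ = 38.9 − 36.1 = 2.8000.
CI: 2.8000 ± 8.9872 = (-6.1872, 11.7872).
The interval (-6.1872, 11.7872) contains 0, so the difference is not significant.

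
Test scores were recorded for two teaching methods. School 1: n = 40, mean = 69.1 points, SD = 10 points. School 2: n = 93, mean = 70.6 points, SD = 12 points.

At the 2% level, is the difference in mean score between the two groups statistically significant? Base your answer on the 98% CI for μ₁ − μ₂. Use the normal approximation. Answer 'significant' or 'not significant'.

SE₁ = s₁/√n₁ = 10/√40 = 1.5811; SE₂ = 12/√93 = 1.2443.
Independent samples, unequal variances: SE_diff = √(SE₁² + SE₂²) = √(2.49987721 + 1.54828249) = 2.0120.
z* = 2.326, so margin of error = 2.326 × 2.0120 = 4.6799.
Difference in means = 69.1 − 70.6 = -1.5000.
-1.5000 ± 4.6799 → (-6.1799, 3.1799).
The interval (-6.1799, 3.1799) contains 0, so the difference is not significant.

not significant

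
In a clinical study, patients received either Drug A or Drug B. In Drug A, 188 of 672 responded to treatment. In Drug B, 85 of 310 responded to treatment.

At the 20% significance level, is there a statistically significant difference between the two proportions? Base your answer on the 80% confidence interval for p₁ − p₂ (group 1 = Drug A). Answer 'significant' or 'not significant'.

First, p̂₁ = 188/672 = 0.2798; p̂₂ = 85/310 = 0.2742.
The two standard errors are √(0.2798×0.7202/672) = 0.01732 and √(0.2742×0.7258/310) = 0.02534.
Because the samples are independent, SE_diff = √(0.01732² + 0.02534²) = 0.03069.
Using z* = 1.282 for 80%, ME = 1.282 × 0.03069 = 0.03934.
p̂₁ − p̂₂ = 0.0056; interval 0.0056 ± 0.03934 gives (-0.03374, 0.04494).
The interval (-0.03374, 0.04494) contains 0, so the difference is not significant.

not significant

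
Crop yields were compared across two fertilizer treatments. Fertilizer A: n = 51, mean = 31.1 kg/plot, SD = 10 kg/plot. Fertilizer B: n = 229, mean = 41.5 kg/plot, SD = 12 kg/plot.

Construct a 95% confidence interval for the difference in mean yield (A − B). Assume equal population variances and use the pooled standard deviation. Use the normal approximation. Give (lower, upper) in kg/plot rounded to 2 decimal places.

(-13.94, -6.86)

s_p = √[((n₁−1)s₁² + (n₂−1)s₂²)/(n₁+n₂−2)] = √[(50·10² + 228·12²)/278] = 11.6656.
SE = 11.6656·√(1/51 + 1/229) = 1.8063.
With z* = 1.960, margin = 1.960 × 1.8063 = 3.5403.
x̄₁ − x̄₂ = 31.1 − 41.5 = -10.4000; interval -10.4000 ± 3.5403 = (-13.94, -6.86).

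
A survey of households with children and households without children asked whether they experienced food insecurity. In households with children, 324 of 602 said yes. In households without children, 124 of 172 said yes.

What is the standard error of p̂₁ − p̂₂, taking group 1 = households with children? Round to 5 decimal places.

Sample proportions: 324/602 = 0.5382, 124/172 = 0.7209.
Each SE is √(p̂(1−p̂)/n): √(0.5382·0.4618/602) = 0.02032 and √(0.7209·0.2791/172) = 0.03420.
SE(p̂₁ − p̂₂) = √(SE₁² + SE₂²) = √(0.0004129024 + 0.00116964) = 0.03978, since the two samples are independent.

0.03978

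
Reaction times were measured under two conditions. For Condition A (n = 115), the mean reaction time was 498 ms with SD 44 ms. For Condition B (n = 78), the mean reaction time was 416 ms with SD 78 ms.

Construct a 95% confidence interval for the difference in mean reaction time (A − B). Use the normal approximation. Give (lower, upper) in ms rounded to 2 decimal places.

Per-group SEs: s₁/√n₁ = 44/√115 = 4.1030, s₂/√n₂ = 78/√78 = 8.8318.
Unpooled SE of the difference: √(16.834609 + 78.00069124) = 9.7383.
Margin of error = z* · SE = 1.960 × 9.7383 = 19.0871.
x̄₁ − x̄₂ = 498 − 416 = 82.0000.
CI: 82.0000 ± 19.0871 = (62.91, 101.09).

(62.91, 101.09)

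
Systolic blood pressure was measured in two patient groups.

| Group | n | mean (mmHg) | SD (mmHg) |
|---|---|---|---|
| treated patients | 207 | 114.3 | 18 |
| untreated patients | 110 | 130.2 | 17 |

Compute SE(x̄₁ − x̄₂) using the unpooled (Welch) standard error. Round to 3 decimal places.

Standard errors of each mean: 18/√207 = 1.2511 and 17/√110 = 1.6209.
SE(x̄₁ − x̄₂) = √(1.2511² + 1.6209²) = 2.0476 for independent samples with unequal variances.

2.048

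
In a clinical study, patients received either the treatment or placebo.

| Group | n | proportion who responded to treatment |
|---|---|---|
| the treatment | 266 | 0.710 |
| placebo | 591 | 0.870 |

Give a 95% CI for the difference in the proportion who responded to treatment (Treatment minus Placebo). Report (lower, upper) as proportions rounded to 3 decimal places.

Each SE is √(p̂(1−p̂)/n): √(0.7100·0.2900/266) = 0.02782 and √(0.8700·0.1300/591) = 0.01383.
SE(p̂₁ − p̂₂) = √(SE₁² + SE₂²) = √(0.0007739524 + 0.0001912689) = 0.03107, since the two samples are independent.
At 95% confidence z* = 1.960; margin = 1.960 × 0.03107 = 0.06090.
The difference is 0.7100 − 0.8700 = -0.1600, so the interval is -0.1600 ± 0.06090 = (-0.221, -0.099).

(-0.221, -0.099)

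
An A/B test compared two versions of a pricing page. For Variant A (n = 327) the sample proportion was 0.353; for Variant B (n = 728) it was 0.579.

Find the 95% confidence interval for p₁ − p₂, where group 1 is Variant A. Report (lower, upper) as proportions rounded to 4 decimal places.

(-0.2890, -0.1630)

The two standard errors are √(0.3530×0.6470/327) = 0.02643 and √(0.5790×0.4210/728) = 0.01830.
Because the samples are independent, SE_diff = √(0.02643² + 0.01830²) = 0.03215.
Using z* = 1.960 for 95%, ME = 1.960 × 0.03215 = 0.06301.
p̂₁ − p̂₂ = -0.2260; interval -0.2260 ± 0.06301 gives (-0.2890, -0.1630).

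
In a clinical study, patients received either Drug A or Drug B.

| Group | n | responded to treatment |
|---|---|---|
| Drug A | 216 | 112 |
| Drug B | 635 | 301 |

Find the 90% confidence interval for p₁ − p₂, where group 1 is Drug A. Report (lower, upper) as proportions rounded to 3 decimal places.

First, p̂₁ = 112/216 = 0.5185; p̂₂ = 301/635 = 0.4740.
The two standard errors are √(0.5185×0.4815/216) = 0.03400 and √(0.4740×0.5260/635) = 0.01982.
Because the samples are independent, SE_diff = √(0.03400² + 0.01982²) = 0.03936.
Using z* = 1.645 for 90%, ME = 1.645 × 0.03936 = 0.06475.
p̂₁ − p̂₂ = 0.0445; interval 0.0445 ± 0.06475 gives (-0.020, 0.109).

(-0.020, 0.109)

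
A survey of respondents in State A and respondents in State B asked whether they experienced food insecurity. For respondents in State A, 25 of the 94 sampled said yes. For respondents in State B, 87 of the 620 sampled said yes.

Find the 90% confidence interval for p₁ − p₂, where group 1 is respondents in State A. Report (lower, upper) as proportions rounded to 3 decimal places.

(0.047, 0.204)

p̂₁ = 25/94 = 0.2660 and p̂₂ = 87/620 = 0.1403.
SE₁ = √(p̂₁(1−p̂₁)/n₁) = √(0.2660·0.7340/94) = 0.04557; SE₂ = √(0.1403·0.8597/620) = 0.01395.
Independent samples: SE of the difference = √(SE₁² + SE₂²) = √(0.0020766249 + 0.0001946025) = 0.04766.
z* for 90% confidence is 1.645, so the margin of error is 1.645 × 0.04766 = 0.07840.
Point estimate p̂₁ − p̂₂ = 0.2660 − 0.1403 = 0.1257.
0.1257 ± 0.07840 → (0.047, 0.204).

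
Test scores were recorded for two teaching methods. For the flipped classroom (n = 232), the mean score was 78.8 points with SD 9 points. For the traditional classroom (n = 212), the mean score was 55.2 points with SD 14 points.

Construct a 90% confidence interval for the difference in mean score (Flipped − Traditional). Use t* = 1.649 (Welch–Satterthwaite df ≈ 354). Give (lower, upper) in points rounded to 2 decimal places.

Per-group SEs: s₁/√n₁ = 9/√232 = 0.5909, s₂/√n₂ = 14/√212 = 0.9615.
Unpooled SE of the difference: √(0.34916281 + 0.92448225) = 1.1286.
Margin of error = t* · SE = 1.649 × 1.1286 = 1.8611.
x̄₁ − x̄₂ = 78.8 − 55.2 = 23.6000.
CI: 23.6000 ± 1.8611 = (21.74, 25.46).

(21.74, 25.46)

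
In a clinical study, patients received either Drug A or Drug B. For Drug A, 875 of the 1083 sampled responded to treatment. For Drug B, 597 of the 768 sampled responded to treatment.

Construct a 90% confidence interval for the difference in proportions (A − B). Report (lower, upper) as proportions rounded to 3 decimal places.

p̂₁ = 875/1083 = 0.8079 and p̂₂ = 597/768 = 0.7773.
SE₁ = √(p̂₁(1−p̂₁)/n₁) = √(0.8079·0.1921/1083) = 0.01197; SE₂ = √(0.7773·0.2227/768) = 0.01501.
Independent samples: SE of the difference = √(SE₁² + SE₂²) = √(0.0001432809 + 0.0002253001) = 0.01920.
z* for 90% confidence is 1.645, so the margin of error is 1.645 × 0.01920 = 0.03158.
Point estimate p̂₁ − p̂₂ = 0.8079 − 0.7773 = 0.0306.
0.0306 ± 0.03158 → (-0.001, 0.062).

(-0.001, 0.062)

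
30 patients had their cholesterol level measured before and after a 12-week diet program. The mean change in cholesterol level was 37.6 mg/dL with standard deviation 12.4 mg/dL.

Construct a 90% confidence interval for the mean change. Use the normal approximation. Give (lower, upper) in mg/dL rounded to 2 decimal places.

(33.88, 41.32)

Paired design: SE = s_d/√n = 12.4/√30 = 2.2639.
z* = 1.645; margin of error = 1.645 × 2.2639 = 3.7241.
37.6 ± 3.7241 → (33.88, 41.32).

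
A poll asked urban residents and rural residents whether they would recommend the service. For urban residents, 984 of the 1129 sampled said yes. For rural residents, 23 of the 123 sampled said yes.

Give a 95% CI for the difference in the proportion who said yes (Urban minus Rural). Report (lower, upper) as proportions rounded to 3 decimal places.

p̂₁ = 984/1129 = 0.8716 and p̂₂ = 23/123 = 0.1870.
SE₁ = √(p̂₁(1−p̂₁)/n₁) = √(0.8716·0.1284/1129) = 0.00996; SE₂ = √(0.1870·0.8130/123) = 0.03516.
Independent samples: SE of the difference = √(SE₁² + SE₂²) = √(0.0000992016 + 0.0012362256) = 0.03654.
z* for 95% confidence is 1.960, so the margin of error is 1.960 × 0.03654 = 0.07162.
Point estimate p̂₁ − p̂₂ = 0.8716 − 0.1870 = 0.6846.
0.6846 ± 0.07162 → (0.613, 0.756).

(0.613, 0.756)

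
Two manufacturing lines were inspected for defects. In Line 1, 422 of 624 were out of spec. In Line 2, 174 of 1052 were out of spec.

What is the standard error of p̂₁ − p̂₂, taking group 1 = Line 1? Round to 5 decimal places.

0.02196

Sample proportions: 422/624 = 0.6763, 174/1052 = 0.1654.
Each SE is √(p̂(1−p̂)/n): √(0.6763·0.3237/624) = 0.01873 and √(0.1654·0.8346/1052) = 0.01146.
SE(p̂₁ − p̂₂) = √(SE₁² + SE₂²) = √(0.0003508129 + 0.0001313316) = 0.02196, since the two samples are independent.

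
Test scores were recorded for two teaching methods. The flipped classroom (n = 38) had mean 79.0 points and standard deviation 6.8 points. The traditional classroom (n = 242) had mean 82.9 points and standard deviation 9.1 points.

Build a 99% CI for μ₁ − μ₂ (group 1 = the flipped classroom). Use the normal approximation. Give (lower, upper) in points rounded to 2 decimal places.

(-7.12, -0.68)

Per-group SEs: s₁/√n₁ = 6.8/√38 = 1.1031, s₂/√n₂ = 9.1/√242 = 0.5850.
Unpooled SE of the difference: √(1.21682961 + 0.342225) = 1.2486.
Margin of error = z* · SE = 2.576 × 1.2486 = 3.2164.
x̄₁ − x̄₂ = 79.0 − 82.9 = -3.9000.
CI: -3.9000 ± 3.2164 = (-7.12, -0.68).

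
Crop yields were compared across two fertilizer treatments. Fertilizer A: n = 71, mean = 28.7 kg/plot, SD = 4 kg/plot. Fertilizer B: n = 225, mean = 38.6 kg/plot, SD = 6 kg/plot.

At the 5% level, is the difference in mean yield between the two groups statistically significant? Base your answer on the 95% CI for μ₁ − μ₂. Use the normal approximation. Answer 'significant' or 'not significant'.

Standard errors of each mean: 4/√71 = 0.4747 and 6/√225 = 0.4000.
SE(x̄₁ − x̄₂) = √(0.4747² + 0.4000²) = 0.6208 for independent samples with unequal variances.
With z* = 1.960, the margin is 1.960 × 0.6208 = 1.2168.
x̄₁ − x̄₂ = 28.7 − 38.6 = -9.9000; the interval is -9.9000 ± 1.2168 = (-11.1168, -8.6832).
The interval (-11.1168, -8.6832) does not contain 0, so the difference is significant.

significant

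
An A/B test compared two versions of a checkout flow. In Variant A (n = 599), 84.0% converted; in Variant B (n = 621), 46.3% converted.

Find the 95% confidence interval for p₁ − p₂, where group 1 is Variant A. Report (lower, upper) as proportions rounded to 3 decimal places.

The two standard errors are √(0.8400×0.1600/599) = 0.01498 and √(0.4630×0.5370/621) = 0.02001.
Because the samples are independent, SE_diff = √(0.01498² + 0.02001²) = 0.02500.
Using z* = 1.960 for 95%, ME = 1.960 × 0.02500 = 0.04900.
p̂₁ − p̂₂ = 0.3770; interval 0.3770 ± 0.04900 gives (0.328, 0.426).

(0.328, 0.426)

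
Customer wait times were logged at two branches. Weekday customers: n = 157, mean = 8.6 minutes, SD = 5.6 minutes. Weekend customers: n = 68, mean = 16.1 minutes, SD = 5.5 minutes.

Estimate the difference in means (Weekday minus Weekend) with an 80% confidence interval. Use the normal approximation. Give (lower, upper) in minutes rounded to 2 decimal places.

(-8.53, -6.47)

Per-group SEs: s₁/√n₁ = 5.6/√157 = 0.4469, s₂/√n₂ = 5.5/√68 = 0.6670.
Unpooled SE of the difference: √(0.19971961 + 0.444889) = 0.8029.
Margin of error = z* · SE = 1.282 × 0.8029 = 1.0293.
x̄₁ − x̄₂ = 8.6 − 16.1 = -7.5000.
CI: -7.5000 ± 1.0293 = (-8.53, -6.47).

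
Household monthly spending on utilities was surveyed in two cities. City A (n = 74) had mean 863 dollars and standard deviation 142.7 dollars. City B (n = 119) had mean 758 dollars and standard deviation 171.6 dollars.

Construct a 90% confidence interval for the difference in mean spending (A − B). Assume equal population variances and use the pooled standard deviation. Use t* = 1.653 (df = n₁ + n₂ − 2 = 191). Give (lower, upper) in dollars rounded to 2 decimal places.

(65.56, 144.44)

s_p = √[((n₁−1)s₁² + (n₂−1)s₂²)/(n₁+n₂−2)] = √[(73·142.7² + 118·171.6²)/191] = 161.1674.
SE = 161.1674·√(1/74 + 1/119) = 23.8598.
With t* = 1.653, margin = 1.653 × 23.8598 = 39.4402.
x̄₁ − x̄₂ = 863 − 758 = 105.0000; interval 105.0000 ± 39.4402 = (65.56, 144.44).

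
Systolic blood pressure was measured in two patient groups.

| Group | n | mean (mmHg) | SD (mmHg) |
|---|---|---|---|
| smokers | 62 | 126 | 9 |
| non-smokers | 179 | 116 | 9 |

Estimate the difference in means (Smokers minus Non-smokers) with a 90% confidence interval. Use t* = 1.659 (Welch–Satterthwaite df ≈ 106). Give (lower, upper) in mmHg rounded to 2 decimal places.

(7.80, 12.20)

SE₁ = s₁/√n₁ = 9/√62 = 1.1430; SE₂ = 9/√179 = 0.6727.
Independent samples, unequal variances: SE_diff = √(SE₁² + SE₂²) = √(1.306449 + 0.45252529) = 1.3263.
t* = 1.659, so margin of error = 1.659 × 1.3263 = 2.2003.
Difference in means = 126 − 116 = 10.0000.
10.0000 ± 2.2003 → (7.80, 12.20).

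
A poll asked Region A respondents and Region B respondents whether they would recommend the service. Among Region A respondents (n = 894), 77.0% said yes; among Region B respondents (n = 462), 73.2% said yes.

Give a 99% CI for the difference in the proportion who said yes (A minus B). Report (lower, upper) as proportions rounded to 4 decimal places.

(-0.0263, 0.1023)

Each SE is √(p̂(1−p̂)/n): √(0.7700·0.2300/894) = 0.01407 and √(0.7320·0.2680/462) = 0.02061.
SE(p̂₁ − p̂₂) = √(SE₁² + SE₂²) = √(0.0001979649 + 0.0004247721) = 0.02495, since the two samples are independent.
At 99% confidence z* = 2.576; margin = 2.576 × 0.02495 = 0.06427.
The difference is 0.7700 − 0.7320 = 0.0380, so the interval is 0.0380 ± 0.06427 = (-0.0263, 0.1023).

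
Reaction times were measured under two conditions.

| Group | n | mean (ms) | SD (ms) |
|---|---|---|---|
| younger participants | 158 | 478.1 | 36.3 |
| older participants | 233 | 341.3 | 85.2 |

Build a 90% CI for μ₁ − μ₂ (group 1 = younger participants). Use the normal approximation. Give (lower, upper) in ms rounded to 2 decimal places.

Per-group SEs: s₁/√n₁ = 36.3/√158 = 2.8879, s₂/√n₂ = 85.2/√233 = 5.5816.
Unpooled SE of the difference: √(8.33996641 + 31.15425856) = 6.2844.
Margin of error = z* · SE = 1.645 × 6.2844 = 10.3378.
x̄₁ − x̄₂ = 478.1 − 341.3 = 136.8000.
CI: 136.8000 ± 10.3378 = (126.46, 147.14).

(126.46, 147.14)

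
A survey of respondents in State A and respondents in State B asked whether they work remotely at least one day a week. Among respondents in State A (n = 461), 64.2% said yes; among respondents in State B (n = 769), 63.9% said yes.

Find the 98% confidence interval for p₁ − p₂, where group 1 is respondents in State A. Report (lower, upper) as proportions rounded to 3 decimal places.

(-0.063, 0.069)

Each SE is √(p̂(1−p̂)/n): √(0.6420·0.3580/461) = 0.02233 and √(0.6390·0.3610/769) = 0.01732.
SE(p̂₁ − p̂₂) = √(SE₁² + SE₂²) = √(0.0004986289 + 0.0002999824) = 0.02826, since the two samples are independent.
At 98% confidence z* = 2.326; margin = 2.326 × 0.02826 = 0.06573.
The difference is 0.6420 − 0.6390 = 0.0030, so the interval is 0.0030 ± 0.06573 = (-0.063, 0.069).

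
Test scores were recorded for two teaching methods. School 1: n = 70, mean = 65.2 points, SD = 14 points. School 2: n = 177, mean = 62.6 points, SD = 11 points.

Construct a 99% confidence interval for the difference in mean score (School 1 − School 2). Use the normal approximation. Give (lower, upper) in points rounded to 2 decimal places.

(-2.21, 7.41)

Per-group SEs: s₁/√n₁ = 14/√70 = 1.6733, s₂/√n₂ = 11/√177 = 0.8268.
Unpooled SE of the difference: √(2.79993289 + 0.68359824) = 1.8664.
Margin of error = z* · SE = 2.576 × 1.8664 = 4.8078.
x̄₁ − x̄₂ = 65.2 − 62.6 = 2.6000.
CI: 2.6000 ± 4.8078 = (-2.21, 7.41).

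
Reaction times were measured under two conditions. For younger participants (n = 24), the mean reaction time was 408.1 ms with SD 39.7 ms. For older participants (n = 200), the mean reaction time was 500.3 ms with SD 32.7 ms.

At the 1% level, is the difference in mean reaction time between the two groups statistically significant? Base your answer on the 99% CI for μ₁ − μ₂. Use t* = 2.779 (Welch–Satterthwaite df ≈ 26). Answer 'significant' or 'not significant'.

SE₁ = s₁/√n₁ = 39.7/√24 = 8.1037; SE₂ = 32.7/√200 = 2.3122.
Independent samples, unequal variances: SE_diff = √(SE₁² + SE₂²) = √(65.66995369 + 5.34626884) = 8.4271.
t* = 2.779, so margin of error = 2.779 × 8.4271 = 23.4189.
Difference in means = 408.1 − 500.3 = -92.2000.
-92.2000 ± 23.4189 → (-115.6189, -68.7811).
The interval (-115.6189, -68.7811) does not contain 0, so the difference is significant.

significant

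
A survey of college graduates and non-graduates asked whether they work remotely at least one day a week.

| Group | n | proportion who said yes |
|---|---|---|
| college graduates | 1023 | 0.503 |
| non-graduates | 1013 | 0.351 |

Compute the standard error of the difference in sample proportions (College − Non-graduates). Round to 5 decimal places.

0.02166

SE₁ = √(p̂₁(1−p̂₁)/n₁) = √(0.5030·0.4970/1023) = 0.01563; SE₂ = √(0.3510·0.6490/1013) = 0.01500.
Independent samples: SE of the difference = √(SE₁² + SE₂²) = √(0.0002442969 + 0.000225) = 0.02166.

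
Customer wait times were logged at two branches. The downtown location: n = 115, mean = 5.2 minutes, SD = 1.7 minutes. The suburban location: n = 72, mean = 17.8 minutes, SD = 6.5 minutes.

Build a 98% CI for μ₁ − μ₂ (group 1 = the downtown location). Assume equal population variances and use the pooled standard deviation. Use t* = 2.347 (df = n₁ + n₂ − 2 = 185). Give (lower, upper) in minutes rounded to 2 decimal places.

s_p = √[((n₁−1)s₁² + (n₂−1)s₂²)/(n₁+n₂−2)] = √[(114·1.7² + 71·6.5²)/185] = 4.2421.
SE = 4.2421·√(1/115 + 1/72) = 0.6375.
With t* = 2.347, margin = 2.347 × 0.6375 = 1.4962.
x̄₁ − x̄₂ = 5.2 − 17.8 = -12.6000; interval -12.6000 ± 1.4962 = (-14.10, -11.10).

(-14.10, -11.10)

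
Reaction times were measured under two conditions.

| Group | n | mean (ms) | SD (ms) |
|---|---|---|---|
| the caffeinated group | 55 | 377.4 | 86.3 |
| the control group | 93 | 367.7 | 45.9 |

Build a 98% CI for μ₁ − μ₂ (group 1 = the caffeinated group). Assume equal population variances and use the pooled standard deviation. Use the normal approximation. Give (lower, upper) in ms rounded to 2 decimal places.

Pooled variance s_p² = [54·86.3² + 92·45.9²] / (55+93−2) = 4082.2040, so s_p = 63.8921.
SE_diff = s_p·√(1/n₁ + 1/n₂) = 63.8921·√(1/55 + 1/93) = 10.8681.
z* = 2.326; margin = 2.326 × 10.8681 = 25.2792.
Difference = 377.4 − 367.7 = 9.7000.
9.7000 ± 25.2792 → (-15.58, 34.98).

(-15.58, 34.98)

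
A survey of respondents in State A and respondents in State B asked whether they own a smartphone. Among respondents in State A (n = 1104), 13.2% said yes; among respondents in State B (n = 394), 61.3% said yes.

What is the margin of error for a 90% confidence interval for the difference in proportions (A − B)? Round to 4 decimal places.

SE₁ = √(p̂₁(1−p̂₁)/n₁) = √(0.1320·0.8680/1104) = 0.01019; SE₂ = √(0.6130·0.3870/394) = 0.02454.
Independent samples: SE of the difference = √(SE₁² + SE₂²) = √(0.0001038361 + 0.0006022116) = 0.02657.
z* for 90% confidence is 1.645, so the margin of error is 1.645 × 0.02657 = 0.04371.

0.0437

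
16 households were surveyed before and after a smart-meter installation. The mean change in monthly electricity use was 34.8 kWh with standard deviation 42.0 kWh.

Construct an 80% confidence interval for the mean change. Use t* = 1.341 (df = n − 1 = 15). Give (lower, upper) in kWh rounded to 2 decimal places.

(20.72, 48.88)

This is a matched-pairs design, so SE = s_d/√n = 42.0/√16 = 10.5000.
Margin = 1.341 × 10.5000 = 14.0805; the interval is 34.8 ± 14.0805 = (20.72, 48.88).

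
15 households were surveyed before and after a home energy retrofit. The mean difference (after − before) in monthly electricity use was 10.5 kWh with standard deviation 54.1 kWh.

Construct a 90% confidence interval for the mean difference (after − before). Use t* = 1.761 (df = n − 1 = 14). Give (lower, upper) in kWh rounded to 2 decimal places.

(-14.10, 35.10)

Paired design: SE = s_d/√n = 54.1/√15 = 13.9686.
t* = 1.761; margin of error = 1.761 × 13.9686 = 24.5987.
10.5 ± 24.5987 → (-14.10, 35.10).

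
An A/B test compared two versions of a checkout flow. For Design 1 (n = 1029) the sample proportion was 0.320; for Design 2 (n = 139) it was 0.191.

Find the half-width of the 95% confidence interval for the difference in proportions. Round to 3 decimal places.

0.071

SE₁ = √(p̂₁(1−p̂₁)/n₁) = √(0.3200·0.6800/1029) = 0.01454; SE₂ = √(0.1910·0.8090/139) = 0.03334.
Independent samples: SE of the difference = √(SE₁² + SE₂²) = √(0.0002114116 + 0.0011115556) = 0.03637.
z* for 95% confidence is 1.960, so the margin of error is 1.960 × 0.03637 = 0.07129.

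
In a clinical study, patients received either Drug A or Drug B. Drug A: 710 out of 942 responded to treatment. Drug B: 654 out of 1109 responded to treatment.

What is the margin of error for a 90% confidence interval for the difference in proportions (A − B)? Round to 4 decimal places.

First, p̂₁ = 710/942 = 0.7537; p̂₂ = 654/1109 = 0.5897.
The two standard errors are √(0.7537×0.2463/942) = 0.01404 and √(0.5897×0.4103/1109) = 0.01477.
Because the samples are independent, SE_diff = √(0.01404² + 0.01477²) = 0.02038.
Using z* = 1.645 for 90%, ME = 1.645 × 0.02038 = 0.03353.

0.0335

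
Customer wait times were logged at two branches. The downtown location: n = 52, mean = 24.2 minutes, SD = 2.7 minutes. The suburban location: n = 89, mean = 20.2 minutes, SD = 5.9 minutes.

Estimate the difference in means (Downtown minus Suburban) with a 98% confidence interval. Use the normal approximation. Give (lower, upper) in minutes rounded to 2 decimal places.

(2.30, 5.70)

Per-group SEs: s₁/√n₁ = 2.7/√52 = 0.3744, s₂/√n₂ = 5.9/√89 = 0.6254.
Unpooled SE of the difference: √(0.14017536 + 0.39112516) = 0.7289.
Margin of error = z* · SE = 2.326 × 0.7289 = 1.6954.
x̄₁ − x̄₂ = 24.2 − 20.2 = 4.0000.
CI: 4.0000 ± 1.6954 = (2.30, 5.70).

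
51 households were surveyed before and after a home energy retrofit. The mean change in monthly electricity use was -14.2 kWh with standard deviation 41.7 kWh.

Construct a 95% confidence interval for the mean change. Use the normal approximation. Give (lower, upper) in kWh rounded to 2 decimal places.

(-25.64, -2.76)

This is a matched-pairs design, so SE = s_d/√n = 41.7/√51 = 5.8392.
Margin = 1.960 × 5.8392 = 11.4448; the interval is -14.2 ± 11.4448 = (-25.64, -2.76).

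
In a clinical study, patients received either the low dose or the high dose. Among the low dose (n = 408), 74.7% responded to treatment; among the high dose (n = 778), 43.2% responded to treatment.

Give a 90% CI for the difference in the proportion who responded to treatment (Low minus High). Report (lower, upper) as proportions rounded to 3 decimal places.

Each SE is √(p̂(1−p̂)/n): √(0.7470·0.2530/408) = 0.02152 and √(0.4320·0.5680/778) = 0.01776.
SE(p̂₁ − p̂₂) = √(SE₁² + SE₂²) = √(0.0004631104 + 0.0003154176) = 0.02790, since the two samples are independent.
At 90% confidence z* = 1.645; margin = 1.645 × 0.02790 = 0.04590.
The difference is 0.7470 − 0.4320 = 0.3150, so the interval is 0.3150 ± 0.04590 = (0.269, 0.361).

(0.269, 0.361)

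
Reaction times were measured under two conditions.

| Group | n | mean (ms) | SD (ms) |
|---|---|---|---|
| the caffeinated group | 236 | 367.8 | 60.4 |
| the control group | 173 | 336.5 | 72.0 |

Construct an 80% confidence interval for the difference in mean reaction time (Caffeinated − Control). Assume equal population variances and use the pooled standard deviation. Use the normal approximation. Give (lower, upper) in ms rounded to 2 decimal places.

Pooled variance s_p² = [235·60.4² + 172·72.0²] / (236+173−2) = 4297.2128, so s_p = 65.5531.
SE_diff = s_p·√(1/n₁ + 1/n₂) = 65.5531·√(1/236 + 1/173) = 6.5611.
z* = 1.282; margin = 1.282 × 6.5611 = 8.4113.
Difference = 367.8 − 336.5 = 31.3000.
31.3000 ± 8.4113 → (22.89, 39.71).

(22.89, 39.71)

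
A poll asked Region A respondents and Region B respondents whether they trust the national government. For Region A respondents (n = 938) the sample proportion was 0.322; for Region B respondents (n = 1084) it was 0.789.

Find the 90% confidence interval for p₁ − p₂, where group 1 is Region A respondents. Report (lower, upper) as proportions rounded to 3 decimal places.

Each SE is √(p̂(1−p̂)/n): √(0.3220·0.6780/938) = 0.01526 and √(0.7890·0.2110/1084) = 0.01239.
SE(p̂₁ − p̂₂) = √(SE₁² + SE₂²) = √(0.0002328676 + 0.0001535121) = 0.01966, since the two samples are independent.
At 90% confidence z* = 1.645; margin = 1.645 × 0.01966 = 0.03234.
The difference is 0.3220 − 0.7890 = -0.4670, so the interval is -0.4670 ± 0.03234 = (-0.499, -0.435).

(-0.499, -0.435)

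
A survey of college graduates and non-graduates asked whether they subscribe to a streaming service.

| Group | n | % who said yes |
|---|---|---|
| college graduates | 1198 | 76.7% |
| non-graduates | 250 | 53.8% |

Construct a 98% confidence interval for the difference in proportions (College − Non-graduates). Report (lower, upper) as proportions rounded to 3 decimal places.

The two standard errors are √(0.7670×0.2330/1198) = 0.01221 and √(0.5380×0.4620/250) = 0.03153.
Because the samples are independent, SE_diff = √(0.01221² + 0.03153²) = 0.03381.
Using z* = 2.326 for 98%, ME = 2.326 × 0.03381 = 0.07864.
p̂₁ − p̂₂ = 0.2290; interval 0.2290 ± 0.07864 gives (0.150, 0.308).

(0.150, 0.308)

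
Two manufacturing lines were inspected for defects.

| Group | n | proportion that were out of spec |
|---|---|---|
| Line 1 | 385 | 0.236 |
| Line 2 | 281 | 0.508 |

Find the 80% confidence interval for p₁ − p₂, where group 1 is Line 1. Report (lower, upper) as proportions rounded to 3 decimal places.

(-0.319, -0.225)

The two standard errors are √(0.2360×0.7640/385) = 0.02164 and √(0.5080×0.4920/281) = 0.02982.
Because the samples are independent, SE_diff = √(0.02164² + 0.02982²) = 0.03684.
Using z* = 1.282 for 80%, ME = 1.282 × 0.03684 = 0.04723.
p̂₁ − p̂₂ = -0.2720; interval -0.2720 ± 0.04723 gives (-0.319, -0.225).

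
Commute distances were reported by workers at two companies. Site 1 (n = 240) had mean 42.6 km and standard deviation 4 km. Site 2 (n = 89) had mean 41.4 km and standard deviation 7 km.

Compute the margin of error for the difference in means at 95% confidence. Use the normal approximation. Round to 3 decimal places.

Standard errors of each mean: 4/√240 = 0.2582 and 7/√89 = 0.7420.
SE(x̄₁ − x̄₂) = √(0.2582² + 0.7420²) = 0.7856 for independent samples with unequal variances.
With z* = 1.960, the margin is 1.960 × 0.7856 = 1.5398.

1.540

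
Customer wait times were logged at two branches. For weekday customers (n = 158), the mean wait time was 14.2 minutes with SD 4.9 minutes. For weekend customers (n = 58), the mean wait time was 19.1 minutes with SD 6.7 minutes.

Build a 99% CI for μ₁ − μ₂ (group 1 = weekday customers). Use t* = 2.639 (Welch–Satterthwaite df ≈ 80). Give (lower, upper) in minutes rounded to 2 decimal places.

SE₁ = s₁/√n₁ = 4.9/√158 = 0.3898; SE₂ = 6.7/√58 = 0.8798.
Independent samples, unequal variances: SE_diff = √(SE₁² + SE₂²) = √(0.15194404 + 0.77404804) = 0.9623.
t* = 2.639, so margin of error = 2.639 × 0.9623 = 2.5395.
Difference in means = 14.2 − 19.1 = -4.9000.
-4.9000 ± 2.5395 → (-7.44, -2.36).

(-7.44, -2.36)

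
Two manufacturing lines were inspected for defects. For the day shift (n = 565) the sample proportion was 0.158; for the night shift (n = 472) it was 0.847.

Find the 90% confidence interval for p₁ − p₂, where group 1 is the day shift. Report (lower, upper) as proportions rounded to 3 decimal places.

(-0.726, -0.652)

The two standard errors are √(0.1580×0.8420/565) = 0.01534 and √(0.8470×0.1530/472) = 0.01657.
Because the samples are independent, SE_diff = √(0.01534² + 0.01657²) = 0.02258.
Using z* = 1.645 for 90%, ME = 1.645 × 0.02258 = 0.03714.
p̂₁ − p̂₂ = -0.6890; interval -0.6890 ± 0.03714 gives (-0.726, -0.652).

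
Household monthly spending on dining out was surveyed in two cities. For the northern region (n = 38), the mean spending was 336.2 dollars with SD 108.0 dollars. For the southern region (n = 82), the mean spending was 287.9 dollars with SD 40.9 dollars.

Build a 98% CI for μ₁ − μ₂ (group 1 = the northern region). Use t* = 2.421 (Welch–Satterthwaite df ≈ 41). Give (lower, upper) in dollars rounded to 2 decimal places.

Per-group SEs: s₁/√n₁ = 108.0/√38 = 17.5199, s₂/√n₂ = 40.9/√82 = 4.5166.
Unpooled SE of the difference: √(306.94689601 + 20.39967556) = 18.0927.
Margin of error = t* · SE = 2.421 × 18.0927 = 43.8024.
x̄₁ − x̄₂ = 336.2 − 287.9 = 48.3000.
CI: 48.3000 ± 43.8024 = (4.50, 92.10).

(4.50, 92.10)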